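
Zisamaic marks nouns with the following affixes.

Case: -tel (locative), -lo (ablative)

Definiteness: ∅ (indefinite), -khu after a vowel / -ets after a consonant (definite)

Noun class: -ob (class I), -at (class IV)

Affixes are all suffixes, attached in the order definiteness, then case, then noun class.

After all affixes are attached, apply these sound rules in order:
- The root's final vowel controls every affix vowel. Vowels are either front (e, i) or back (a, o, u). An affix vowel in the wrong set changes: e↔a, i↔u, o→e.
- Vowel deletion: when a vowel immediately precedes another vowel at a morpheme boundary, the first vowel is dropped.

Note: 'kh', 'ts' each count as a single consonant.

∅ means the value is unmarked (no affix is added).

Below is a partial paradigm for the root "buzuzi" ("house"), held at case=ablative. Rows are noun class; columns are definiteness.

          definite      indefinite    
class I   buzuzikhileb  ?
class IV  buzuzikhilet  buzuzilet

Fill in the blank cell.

buzuzileb

definiteness = indefinite: zero marking, form stays buzuzi.
Attach case ablative -lo → buzuzilo.
Attach noun class class I -ob → buzuziloob.
Apply vowel harmony: buzuziloob → buzuzileeb.
Apply vowel deletion: buzuzileeb → buzuzileb.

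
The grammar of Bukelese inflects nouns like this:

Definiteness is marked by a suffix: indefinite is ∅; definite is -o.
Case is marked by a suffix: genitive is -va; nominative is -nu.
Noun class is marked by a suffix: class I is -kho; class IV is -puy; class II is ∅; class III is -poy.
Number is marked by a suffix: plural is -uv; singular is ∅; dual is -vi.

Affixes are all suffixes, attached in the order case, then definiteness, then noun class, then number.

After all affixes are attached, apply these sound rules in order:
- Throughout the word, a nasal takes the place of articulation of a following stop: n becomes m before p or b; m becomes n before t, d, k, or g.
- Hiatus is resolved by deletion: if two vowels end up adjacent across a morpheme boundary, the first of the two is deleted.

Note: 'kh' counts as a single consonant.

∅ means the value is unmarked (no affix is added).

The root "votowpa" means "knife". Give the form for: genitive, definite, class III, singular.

votowpavopoy

Attach case genitive -va → votowpava.
Attach definiteness definite -o → votowpavao.
Attach noun class class III -poy → votowpavaopoy.
number = singular: zero marking, form stays votowpavaopoy.
Nasal assimilation: no change.
Apply vowel deletion: votowpavaopoy → votowpavopoy.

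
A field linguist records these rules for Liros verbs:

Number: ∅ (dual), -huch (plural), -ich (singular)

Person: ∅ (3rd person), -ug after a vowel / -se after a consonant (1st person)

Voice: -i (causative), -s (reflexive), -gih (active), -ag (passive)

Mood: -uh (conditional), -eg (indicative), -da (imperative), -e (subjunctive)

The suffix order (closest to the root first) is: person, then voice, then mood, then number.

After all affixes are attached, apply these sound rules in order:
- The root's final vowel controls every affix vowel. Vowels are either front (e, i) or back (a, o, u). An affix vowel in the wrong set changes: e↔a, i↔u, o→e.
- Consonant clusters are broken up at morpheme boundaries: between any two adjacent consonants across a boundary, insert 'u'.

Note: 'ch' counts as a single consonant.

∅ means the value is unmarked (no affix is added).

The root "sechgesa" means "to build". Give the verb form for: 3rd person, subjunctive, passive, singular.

person = 3rd person: zero marking, form stays sechgesa.
Attach voice passive -ag → sechgesaag.
Attach mood subjunctive -e → sechgesaage.
Attach number singular -ich → sechgesaageich.
Apply vowel harmony: sechgesaageich → sechgesaagauch.
Epenthesis: no change.

sechgesaagauch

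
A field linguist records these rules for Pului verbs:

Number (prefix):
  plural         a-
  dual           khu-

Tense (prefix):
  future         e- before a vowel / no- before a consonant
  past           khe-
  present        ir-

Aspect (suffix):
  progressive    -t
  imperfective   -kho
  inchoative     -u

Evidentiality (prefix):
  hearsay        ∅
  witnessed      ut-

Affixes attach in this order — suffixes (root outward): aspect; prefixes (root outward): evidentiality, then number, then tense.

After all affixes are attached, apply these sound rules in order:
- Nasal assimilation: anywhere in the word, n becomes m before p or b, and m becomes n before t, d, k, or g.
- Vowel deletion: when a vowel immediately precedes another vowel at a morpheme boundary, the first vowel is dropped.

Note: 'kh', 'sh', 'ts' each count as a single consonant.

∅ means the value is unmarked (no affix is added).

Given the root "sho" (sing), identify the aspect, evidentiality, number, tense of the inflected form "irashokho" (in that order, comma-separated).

imperfective, hearsay, plural, present

Segment: ir-a-sho-kho.
aspect: -kho → imperfective.
evidentiality: ∅ → hearsay.
number: a- → plural.
tense: ir- → present.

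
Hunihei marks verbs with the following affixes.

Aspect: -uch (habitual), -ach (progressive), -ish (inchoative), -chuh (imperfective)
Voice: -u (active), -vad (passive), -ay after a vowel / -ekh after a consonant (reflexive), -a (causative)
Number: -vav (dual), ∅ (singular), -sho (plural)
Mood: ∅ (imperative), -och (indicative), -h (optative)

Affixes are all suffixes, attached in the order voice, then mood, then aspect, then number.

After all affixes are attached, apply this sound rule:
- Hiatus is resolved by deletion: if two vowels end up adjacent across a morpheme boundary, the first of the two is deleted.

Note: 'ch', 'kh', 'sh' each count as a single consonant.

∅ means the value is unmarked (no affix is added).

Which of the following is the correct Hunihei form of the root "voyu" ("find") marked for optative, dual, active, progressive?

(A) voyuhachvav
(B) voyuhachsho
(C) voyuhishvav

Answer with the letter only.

A

Attach voice active -u → voyuu.
Attach mood optative -h → voyuuh.
Attach aspect progressive -ach → voyuuhach.
Attach number dual -vav → voyuuhachvav.
Apply vowel deletion: voyuuhachvav → voyuhachvav.
So the correct form is voyuhachvav, option (A).
(C) voyuhishvav is wrong: it uses inchoative instead of progressive for aspect.
(B) voyuhachsho is wrong: it uses plural instead of dual for number.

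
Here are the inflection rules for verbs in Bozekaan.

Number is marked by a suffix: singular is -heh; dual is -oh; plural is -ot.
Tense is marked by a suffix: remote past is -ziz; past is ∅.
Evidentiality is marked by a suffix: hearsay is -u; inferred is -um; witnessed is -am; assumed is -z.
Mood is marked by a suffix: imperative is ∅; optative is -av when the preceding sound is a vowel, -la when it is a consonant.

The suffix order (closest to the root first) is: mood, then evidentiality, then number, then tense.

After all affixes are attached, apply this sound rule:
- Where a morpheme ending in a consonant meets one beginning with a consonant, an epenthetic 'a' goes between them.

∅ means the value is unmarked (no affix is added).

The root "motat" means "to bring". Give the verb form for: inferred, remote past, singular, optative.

Attach mood optative -la (after consonant 't') → motatla.
Attach evidentiality inferred -um → motatlaum.
Attach number singular -heh → motatlaumheh.
Attach tense remote past -ziz → motatlaumhehziz.
Apply epenthesis: motatlaumhehziz → motatalaumahehaziz.

motatalaumahehaziz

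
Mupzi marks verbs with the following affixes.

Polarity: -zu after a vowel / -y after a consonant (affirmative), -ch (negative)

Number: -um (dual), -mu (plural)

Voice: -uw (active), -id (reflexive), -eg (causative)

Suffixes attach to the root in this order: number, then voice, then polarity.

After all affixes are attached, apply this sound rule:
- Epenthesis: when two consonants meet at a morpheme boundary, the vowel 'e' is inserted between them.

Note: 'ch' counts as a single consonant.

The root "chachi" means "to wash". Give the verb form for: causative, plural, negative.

Attach number plural -mu → chachimu.
Attach voice causative -eg → chachimueg.
Attach polarity negative -ch → chachimuegch.
Apply epenthesis: chachimuegch → chachimuegech.

chachimuegech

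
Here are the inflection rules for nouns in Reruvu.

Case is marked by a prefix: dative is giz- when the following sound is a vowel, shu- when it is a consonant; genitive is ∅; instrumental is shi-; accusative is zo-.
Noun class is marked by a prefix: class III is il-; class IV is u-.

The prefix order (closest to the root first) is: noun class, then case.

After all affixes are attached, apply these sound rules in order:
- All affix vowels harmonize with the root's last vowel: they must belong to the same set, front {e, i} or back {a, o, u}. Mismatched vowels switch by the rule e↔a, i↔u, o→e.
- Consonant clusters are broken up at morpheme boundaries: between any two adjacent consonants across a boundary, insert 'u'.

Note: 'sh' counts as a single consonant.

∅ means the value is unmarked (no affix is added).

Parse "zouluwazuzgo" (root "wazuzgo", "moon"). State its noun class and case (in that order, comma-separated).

Segment: zo-il-wazuzgo.
noun class: il- → class III.
case: zo- → accusative.

class III, accusative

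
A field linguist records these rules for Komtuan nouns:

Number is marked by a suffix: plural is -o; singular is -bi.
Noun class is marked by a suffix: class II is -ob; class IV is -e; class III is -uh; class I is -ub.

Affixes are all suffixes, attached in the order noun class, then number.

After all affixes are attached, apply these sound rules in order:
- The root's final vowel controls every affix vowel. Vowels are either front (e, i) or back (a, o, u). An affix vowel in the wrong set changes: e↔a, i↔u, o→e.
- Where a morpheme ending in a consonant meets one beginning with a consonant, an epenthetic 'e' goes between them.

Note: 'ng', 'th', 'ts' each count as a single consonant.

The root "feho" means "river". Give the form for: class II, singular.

fehoobebu

Attach noun class class II -ob → fehoob.
Attach number singular -bi → fehoobbi.
Apply vowel harmony: fehoobbi → fehoobbu.
Apply epenthesis: fehoobbu → fehoobebu.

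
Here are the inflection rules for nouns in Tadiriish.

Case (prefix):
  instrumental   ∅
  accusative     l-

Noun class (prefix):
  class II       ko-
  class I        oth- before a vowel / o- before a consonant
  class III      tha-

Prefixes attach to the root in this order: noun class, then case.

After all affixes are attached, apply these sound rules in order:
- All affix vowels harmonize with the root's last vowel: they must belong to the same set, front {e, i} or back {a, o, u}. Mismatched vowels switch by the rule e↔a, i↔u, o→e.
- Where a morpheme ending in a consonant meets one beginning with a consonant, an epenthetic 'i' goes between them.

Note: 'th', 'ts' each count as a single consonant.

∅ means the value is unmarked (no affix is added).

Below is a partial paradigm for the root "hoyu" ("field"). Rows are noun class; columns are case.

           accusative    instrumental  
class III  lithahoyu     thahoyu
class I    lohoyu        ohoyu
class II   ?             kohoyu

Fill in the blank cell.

likohoyu

Attach noun class class II ko- → kohoyu.
Attach case accusative l- → lkohoyu.
Vowel harmony: no change.
Apply epenthesis: lkohoyu → likohoyu.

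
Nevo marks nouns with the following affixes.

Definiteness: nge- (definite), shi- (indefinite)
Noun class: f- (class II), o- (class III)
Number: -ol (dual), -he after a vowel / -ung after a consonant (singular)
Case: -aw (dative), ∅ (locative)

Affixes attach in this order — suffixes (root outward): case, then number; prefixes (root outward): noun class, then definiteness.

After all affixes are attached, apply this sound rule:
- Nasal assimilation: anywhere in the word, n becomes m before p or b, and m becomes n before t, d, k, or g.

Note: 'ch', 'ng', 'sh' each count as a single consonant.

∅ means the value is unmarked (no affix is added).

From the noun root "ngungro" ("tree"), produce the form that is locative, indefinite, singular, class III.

shiongungrohe

Attach noun class class III o- → ongungro.
case = locative: zero marking, form stays ongungro.
Attach definiteness indefinite shi- → shiongungro.
Attach number singular -he (after vowel 'o') → shiongungrohe.
Nasal assimilation: no change.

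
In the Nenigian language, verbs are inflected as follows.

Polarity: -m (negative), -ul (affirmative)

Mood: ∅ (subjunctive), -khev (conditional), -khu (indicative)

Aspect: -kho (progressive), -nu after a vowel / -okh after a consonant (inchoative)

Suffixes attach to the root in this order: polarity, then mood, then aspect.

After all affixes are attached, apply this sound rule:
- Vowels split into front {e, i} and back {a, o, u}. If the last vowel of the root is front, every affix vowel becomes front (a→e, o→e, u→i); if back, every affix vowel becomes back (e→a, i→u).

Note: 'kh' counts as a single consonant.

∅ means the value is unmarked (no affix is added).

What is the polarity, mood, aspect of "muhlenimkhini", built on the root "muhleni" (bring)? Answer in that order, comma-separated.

Segment: muhleni-m-khu-nu.
polarity: -m → negative.
mood: -khu → indicative.
aspect: -nu/okh → inchoative.

negative, indicative, inchoative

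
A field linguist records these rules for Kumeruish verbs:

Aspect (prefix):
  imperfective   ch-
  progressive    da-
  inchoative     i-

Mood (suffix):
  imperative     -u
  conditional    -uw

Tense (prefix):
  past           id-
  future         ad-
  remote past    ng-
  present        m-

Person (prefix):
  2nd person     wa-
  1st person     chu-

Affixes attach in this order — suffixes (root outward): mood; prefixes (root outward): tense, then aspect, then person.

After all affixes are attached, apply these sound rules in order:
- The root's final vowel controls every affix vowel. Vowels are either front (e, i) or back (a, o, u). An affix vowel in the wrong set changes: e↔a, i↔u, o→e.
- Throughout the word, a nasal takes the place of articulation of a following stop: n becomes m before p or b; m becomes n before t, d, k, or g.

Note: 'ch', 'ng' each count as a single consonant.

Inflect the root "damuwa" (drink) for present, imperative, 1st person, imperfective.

chuchndamuwau

Attach mood imperative -u → damuwau.
Attach tense present m- → mdamuwau.
Attach aspect imperfective ch- → chmdamuwau.
Attach person 1st person chu- → chuchmdamuwau.
Vowel harmony: no change.
Apply nasal assimilation: chuchmdamuwau → chuchndamuwau.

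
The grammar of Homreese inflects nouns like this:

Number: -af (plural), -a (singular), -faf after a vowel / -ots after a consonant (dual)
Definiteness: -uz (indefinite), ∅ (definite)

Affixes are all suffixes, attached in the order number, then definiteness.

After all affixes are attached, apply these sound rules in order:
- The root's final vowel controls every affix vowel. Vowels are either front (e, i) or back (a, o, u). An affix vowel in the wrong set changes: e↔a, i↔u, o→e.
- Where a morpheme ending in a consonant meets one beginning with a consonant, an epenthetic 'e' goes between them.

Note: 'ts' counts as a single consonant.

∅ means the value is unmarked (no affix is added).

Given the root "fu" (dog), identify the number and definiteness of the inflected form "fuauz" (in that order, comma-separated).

Segment: fu-a-uz.
number: -a → singular.
definiteness: -uz → indefinite.

singular, indefinite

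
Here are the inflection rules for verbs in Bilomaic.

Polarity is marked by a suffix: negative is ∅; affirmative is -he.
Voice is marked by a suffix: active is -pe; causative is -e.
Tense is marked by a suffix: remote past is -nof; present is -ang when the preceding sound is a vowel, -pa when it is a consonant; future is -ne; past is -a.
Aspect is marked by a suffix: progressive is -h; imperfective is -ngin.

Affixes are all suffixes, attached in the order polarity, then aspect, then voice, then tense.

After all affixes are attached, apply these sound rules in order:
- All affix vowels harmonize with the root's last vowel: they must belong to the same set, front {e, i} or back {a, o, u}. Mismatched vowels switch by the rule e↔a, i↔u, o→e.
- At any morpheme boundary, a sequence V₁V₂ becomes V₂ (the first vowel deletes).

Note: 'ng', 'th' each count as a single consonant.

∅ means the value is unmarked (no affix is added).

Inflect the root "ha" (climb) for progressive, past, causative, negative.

haha

polarity = negative: zero marking, form stays ha.
Attach aspect progressive -h → hah.
Attach voice causative -e → hahe.
Attach tense past -a → hahea.
Apply vowel harmony: hahea → hahaa.
Apply vowel deletion: hahaa → haha.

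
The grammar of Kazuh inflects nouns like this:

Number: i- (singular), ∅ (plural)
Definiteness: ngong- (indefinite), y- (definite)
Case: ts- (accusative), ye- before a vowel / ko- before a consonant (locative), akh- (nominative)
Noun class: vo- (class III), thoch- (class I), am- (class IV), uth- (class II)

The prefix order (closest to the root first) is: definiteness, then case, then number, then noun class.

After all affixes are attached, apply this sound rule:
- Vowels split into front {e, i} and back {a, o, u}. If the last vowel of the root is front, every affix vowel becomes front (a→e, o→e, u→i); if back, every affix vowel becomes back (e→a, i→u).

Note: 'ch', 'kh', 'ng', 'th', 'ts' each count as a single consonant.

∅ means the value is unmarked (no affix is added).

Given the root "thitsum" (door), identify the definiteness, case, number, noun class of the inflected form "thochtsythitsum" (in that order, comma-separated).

definite, accusative, plural, class I

Segment: thoch-ts-y-thitsum.
definiteness: y- → definite.
case: ts- → accusative.
number: ∅ → plural.
noun class: thoch- → class I.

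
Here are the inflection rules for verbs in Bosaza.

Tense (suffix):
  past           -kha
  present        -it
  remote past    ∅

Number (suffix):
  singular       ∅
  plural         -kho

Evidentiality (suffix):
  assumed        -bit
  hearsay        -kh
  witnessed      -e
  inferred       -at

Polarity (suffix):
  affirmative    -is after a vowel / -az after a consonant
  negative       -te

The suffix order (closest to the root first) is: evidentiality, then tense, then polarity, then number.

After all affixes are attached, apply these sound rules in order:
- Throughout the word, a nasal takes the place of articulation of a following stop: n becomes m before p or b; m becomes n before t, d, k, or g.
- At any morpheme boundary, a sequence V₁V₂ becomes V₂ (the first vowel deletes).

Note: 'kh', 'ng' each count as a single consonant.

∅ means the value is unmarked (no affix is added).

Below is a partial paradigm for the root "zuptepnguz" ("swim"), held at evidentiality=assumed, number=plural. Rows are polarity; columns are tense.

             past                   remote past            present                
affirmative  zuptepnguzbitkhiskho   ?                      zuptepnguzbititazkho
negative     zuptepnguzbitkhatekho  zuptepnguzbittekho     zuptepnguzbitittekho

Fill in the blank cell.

zuptepnguzbitazkho

Attach evidentiality assumed -bit → zuptepnguzbit.
tense = remote past: zero marking, form stays zuptepnguzbit.
Attach polarity affirmative -az (after consonant 't') → zuptepnguzbitaz.
Attach number plural -kho → zuptepnguzbitazkho.
Nasal assimilation: no change.
Vowel deletion: no change.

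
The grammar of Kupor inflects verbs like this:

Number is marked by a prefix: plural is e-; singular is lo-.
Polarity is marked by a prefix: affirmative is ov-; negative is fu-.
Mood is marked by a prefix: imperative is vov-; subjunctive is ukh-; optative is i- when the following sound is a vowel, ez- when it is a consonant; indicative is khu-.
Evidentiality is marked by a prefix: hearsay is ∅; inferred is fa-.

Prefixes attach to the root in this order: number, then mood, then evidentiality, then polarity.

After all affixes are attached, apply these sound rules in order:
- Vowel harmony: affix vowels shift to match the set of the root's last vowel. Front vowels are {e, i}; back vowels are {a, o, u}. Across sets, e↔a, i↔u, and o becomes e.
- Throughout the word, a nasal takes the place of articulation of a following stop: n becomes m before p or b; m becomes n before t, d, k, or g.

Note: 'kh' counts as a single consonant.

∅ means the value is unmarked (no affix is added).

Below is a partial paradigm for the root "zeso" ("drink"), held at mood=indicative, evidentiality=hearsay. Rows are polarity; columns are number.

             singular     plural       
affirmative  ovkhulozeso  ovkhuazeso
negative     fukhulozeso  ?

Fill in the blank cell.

Attach number plural e- → ezeso.
Attach mood indicative khu- → khuezeso.
evidentiality = hearsay: zero marking, form stays khuezeso.
Attach polarity negative fu- → fukhuezeso.
Apply vowel harmony: fukhuezeso → fukhuazeso.
Nasal assimilation: no change.

fukhuazeso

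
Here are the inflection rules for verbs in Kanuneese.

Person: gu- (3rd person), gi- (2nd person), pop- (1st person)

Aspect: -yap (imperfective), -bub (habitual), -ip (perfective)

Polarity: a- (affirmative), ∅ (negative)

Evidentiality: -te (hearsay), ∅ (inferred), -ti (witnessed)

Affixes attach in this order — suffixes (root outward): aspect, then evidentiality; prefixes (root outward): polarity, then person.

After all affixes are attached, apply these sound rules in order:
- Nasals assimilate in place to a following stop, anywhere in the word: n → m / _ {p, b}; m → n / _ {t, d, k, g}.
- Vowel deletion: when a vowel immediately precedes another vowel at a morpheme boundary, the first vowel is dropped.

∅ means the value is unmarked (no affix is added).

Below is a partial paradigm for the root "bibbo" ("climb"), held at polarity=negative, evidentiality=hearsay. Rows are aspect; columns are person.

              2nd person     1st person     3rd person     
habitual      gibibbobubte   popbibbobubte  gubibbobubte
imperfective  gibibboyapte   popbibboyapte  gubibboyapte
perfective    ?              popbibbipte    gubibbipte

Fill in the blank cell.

polarity = negative: zero marking, form stays bibbo.
Attach aspect perfective -ip → bibboip.
Attach evidentiality hearsay -te → bibboipte.
Attach person 2nd person gi- → gibibboipte.
Nasal assimilation: no change.
Apply vowel deletion: gibibboipte → gibibbipte.

gibibbipte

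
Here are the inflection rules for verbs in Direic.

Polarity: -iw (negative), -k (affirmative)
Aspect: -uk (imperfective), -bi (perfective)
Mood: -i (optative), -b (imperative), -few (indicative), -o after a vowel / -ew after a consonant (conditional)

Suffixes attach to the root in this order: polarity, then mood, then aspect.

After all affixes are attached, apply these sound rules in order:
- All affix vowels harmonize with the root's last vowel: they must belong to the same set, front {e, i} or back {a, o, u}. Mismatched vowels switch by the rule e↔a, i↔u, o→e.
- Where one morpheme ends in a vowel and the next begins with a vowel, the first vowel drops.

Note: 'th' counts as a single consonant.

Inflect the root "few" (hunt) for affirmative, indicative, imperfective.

Attach polarity affirmative -k → fewk.
Attach mood indicative -few → fewkfew.
Attach aspect imperfective -uk → fewkfewuk.
Apply vowel harmony: fewkfewuk → fewkfewik.
Vowel deletion: no change.

fewkfewik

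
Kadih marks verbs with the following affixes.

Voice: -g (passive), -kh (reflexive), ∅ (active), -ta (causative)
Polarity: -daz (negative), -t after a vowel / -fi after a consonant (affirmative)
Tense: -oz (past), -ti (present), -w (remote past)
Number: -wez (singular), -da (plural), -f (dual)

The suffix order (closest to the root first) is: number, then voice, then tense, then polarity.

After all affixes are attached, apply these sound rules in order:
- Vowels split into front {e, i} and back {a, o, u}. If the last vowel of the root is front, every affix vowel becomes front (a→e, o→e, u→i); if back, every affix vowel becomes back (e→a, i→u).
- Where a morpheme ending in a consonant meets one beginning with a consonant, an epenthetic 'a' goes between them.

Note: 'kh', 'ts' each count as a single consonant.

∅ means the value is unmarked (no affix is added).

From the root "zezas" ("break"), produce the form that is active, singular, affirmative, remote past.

zezasawazawafu

Attach number singular -wez → zezaswez.
voice = active: zero marking, form stays zezaswez.
Attach tense remote past -w → zezaswezw.
Attach polarity affirmative -fi (after consonant 'w') → zezaswezwfi.
Apply vowel harmony: zezaswezwfi → zezaswazwfu.
Apply epenthesis: zezaswazwfu → zezasawazawafu.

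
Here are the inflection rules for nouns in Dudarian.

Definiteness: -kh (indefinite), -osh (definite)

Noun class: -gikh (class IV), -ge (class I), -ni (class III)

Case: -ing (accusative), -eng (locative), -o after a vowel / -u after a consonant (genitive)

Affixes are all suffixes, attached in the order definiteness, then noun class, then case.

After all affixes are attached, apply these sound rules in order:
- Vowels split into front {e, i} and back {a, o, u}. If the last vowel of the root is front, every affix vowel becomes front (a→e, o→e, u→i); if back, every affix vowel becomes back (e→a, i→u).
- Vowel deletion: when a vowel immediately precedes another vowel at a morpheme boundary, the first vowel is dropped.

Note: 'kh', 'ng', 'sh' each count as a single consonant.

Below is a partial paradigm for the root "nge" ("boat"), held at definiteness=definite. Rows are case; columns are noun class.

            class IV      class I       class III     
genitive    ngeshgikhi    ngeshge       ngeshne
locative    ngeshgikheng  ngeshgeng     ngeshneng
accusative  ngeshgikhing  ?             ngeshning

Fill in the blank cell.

Attach definiteness definite -osh → ngeosh.
Attach noun class class I -ge → ngeoshge.
Attach case accusative -ing → ngeoshgeing.
Apply vowel harmony: ngeoshgeing → ngeeshgeing.
Apply vowel deletion: ngeeshgeing → ngeshging.

ngeshging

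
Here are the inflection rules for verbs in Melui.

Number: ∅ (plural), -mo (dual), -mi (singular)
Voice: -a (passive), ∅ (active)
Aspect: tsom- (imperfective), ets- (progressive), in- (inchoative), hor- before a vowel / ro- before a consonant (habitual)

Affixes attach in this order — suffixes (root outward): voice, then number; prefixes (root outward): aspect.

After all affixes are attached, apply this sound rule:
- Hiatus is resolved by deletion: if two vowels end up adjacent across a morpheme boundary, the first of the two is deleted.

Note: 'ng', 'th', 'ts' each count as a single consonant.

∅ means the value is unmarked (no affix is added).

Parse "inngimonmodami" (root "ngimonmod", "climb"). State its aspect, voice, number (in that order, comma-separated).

inchoative, passive, singular

Segment: in-ngimonmod-a-mi.
aspect: in- → inchoative.
voice: -a → passive.
number: -mi → singular.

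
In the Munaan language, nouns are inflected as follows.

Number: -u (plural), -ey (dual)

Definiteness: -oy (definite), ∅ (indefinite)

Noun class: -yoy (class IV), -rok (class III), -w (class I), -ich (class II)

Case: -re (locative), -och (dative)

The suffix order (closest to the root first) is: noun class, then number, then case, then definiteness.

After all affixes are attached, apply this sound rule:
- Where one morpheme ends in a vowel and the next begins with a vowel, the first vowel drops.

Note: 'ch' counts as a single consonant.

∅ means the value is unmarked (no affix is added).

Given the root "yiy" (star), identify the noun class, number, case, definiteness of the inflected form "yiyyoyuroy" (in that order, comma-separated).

class IV, plural, locative, definite

Segment: yiy-yoy-u-re-oy.
noun class: -yoy → class IV.
number: -u → plural.
case: -re → locative.
definiteness: -oy → definite.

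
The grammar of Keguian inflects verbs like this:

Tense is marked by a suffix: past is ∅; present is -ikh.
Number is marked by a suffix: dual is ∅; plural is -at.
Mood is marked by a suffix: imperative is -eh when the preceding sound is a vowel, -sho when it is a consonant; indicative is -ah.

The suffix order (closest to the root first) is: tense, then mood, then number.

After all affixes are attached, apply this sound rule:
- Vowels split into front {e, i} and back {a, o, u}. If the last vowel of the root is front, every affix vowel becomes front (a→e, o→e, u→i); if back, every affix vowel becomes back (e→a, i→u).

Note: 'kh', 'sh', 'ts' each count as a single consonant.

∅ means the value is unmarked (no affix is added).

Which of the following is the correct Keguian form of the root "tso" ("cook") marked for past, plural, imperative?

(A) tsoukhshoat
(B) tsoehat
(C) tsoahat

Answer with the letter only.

tense = past: zero marking, form stays tso.
Attach mood imperative -eh (after vowel 'o') → tsoeh.
Attach number plural -at → tsoehat.
Apply vowel harmony: tsoehat → tsoahat.
So the correct form is tsoahat, option (C).
(B) tsoehat is wrong: it fails to apply the sound rule(s).
(A) tsoukhshoat is wrong: it uses present instead of past for tense.

C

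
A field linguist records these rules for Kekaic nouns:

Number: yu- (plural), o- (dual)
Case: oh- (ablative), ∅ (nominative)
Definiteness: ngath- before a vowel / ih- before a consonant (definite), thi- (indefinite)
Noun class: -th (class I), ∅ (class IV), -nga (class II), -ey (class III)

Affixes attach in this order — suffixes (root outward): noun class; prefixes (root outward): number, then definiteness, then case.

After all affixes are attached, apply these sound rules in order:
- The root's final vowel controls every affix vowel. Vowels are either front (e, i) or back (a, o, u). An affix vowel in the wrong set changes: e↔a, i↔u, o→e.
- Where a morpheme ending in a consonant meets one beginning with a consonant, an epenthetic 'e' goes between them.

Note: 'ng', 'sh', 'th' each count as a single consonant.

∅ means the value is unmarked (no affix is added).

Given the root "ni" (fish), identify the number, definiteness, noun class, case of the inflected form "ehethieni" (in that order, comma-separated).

dual, indefinite, class IV, ablative

Segment: oh-thi-o-ni.
number: o- → dual.
definiteness: thi- → indefinite.
noun class: ∅ → class IV.
case: oh- → ablative.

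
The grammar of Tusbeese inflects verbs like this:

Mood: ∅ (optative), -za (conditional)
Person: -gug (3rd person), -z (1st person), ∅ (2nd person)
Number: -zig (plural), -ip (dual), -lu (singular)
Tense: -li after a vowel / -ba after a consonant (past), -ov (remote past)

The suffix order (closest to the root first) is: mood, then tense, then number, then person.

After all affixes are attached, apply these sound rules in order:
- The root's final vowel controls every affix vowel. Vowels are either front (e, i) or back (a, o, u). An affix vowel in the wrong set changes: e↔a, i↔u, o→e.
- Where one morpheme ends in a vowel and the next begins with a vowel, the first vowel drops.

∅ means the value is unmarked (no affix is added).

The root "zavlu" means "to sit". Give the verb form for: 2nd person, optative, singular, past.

zavlululu

mood = optative: zero marking, form stays zavlu.
Attach tense past -li (after vowel 'u') → zavluli.
Attach number singular -lu → zavlulilu.
person = 2nd person: zero marking, form stays zavlulilu.
Apply vowel harmony: zavlulilu → zavlululu.
Vowel deletion: no change.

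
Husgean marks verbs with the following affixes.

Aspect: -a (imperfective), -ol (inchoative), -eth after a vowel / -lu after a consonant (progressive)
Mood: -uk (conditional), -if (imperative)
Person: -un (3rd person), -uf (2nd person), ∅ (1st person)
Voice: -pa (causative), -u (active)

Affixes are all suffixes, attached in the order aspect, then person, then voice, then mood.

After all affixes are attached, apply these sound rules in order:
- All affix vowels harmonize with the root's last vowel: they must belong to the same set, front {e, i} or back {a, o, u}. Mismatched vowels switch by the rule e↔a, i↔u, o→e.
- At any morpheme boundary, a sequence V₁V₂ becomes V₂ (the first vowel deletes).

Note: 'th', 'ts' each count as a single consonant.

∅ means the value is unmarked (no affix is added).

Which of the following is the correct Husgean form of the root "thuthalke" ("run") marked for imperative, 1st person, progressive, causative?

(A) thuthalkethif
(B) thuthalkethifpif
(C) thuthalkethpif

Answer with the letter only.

Attach aspect progressive -eth (after vowel 'e') → thuthalkeeth.
person = 1st person: zero marking, form stays thuthalkeeth.
Attach voice causative -pa → thuthalkeethpa.
Attach mood imperative -if → thuthalkeethpaif.
Apply vowel harmony: thuthalkeethpaif → thuthalkeethpeif.
Apply vowel deletion: thuthalkeethpeif → thuthalkethpif.
So the correct form is thuthalkethpif, option (C).
(B) thuthalkethifpif is wrong: it uses 2nd person instead of 1st person for person.
(A) thuthalkethif is wrong: it uses active instead of causative for voice.

C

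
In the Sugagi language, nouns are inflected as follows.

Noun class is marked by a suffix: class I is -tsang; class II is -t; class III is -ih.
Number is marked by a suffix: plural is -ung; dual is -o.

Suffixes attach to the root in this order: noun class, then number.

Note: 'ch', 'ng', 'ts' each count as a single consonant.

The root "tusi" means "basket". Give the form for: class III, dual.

tusiiho

Attach noun class class III -ih → tusiih.
Attach number dual -o → tusiiho.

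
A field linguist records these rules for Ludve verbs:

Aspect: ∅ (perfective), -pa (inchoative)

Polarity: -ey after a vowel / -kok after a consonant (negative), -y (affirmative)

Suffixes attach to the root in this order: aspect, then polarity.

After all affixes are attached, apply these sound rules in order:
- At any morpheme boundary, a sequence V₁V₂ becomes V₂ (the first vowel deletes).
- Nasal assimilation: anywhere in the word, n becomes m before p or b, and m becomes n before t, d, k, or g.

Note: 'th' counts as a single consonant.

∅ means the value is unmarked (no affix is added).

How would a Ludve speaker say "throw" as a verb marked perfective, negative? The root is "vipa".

aspect = perfective: zero marking, form stays vipa.
Attach polarity negative -ey (after vowel 'a') → vipaey.
Apply vowel deletion: vipaey → vipey.
Nasal assimilation: no change.

vipey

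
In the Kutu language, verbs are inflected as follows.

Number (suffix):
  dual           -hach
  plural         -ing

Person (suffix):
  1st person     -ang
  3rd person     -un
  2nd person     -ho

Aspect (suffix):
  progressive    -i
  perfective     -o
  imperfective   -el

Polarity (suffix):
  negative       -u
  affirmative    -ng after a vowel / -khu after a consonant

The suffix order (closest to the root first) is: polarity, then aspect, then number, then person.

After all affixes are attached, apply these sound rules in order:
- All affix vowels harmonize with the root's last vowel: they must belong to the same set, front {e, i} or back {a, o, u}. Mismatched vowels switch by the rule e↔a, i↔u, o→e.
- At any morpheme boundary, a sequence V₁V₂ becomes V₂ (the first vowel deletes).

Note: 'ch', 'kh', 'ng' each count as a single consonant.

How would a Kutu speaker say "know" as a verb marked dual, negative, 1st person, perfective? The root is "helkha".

Attach polarity negative -u → helkhau.
Attach aspect perfective -o → helkhauo.
Attach number dual -hach → helkhauohach.
Attach person 1st person -ang → helkhauohachang.
Vowel harmony: no change.
Apply vowel deletion: helkhauohachang → helkhohachang.

helkhohachang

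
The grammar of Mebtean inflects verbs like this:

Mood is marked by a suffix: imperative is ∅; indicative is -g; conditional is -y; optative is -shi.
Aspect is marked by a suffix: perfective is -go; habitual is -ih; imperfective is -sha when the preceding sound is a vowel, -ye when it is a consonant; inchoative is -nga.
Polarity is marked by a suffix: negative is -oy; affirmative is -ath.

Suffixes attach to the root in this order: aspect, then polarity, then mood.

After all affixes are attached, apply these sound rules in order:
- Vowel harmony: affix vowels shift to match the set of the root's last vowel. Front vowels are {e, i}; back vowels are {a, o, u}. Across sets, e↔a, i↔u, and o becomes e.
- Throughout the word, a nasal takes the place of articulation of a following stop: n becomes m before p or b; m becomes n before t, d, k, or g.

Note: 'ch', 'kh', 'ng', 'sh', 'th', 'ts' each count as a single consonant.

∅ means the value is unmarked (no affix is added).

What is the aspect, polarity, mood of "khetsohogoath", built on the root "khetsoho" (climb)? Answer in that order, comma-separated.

Segment: khetsoho-go-ath.
aspect: -go → perfective.
polarity: -ath → affirmative.
mood: ∅ → imperative.

perfective, affirmative, imperative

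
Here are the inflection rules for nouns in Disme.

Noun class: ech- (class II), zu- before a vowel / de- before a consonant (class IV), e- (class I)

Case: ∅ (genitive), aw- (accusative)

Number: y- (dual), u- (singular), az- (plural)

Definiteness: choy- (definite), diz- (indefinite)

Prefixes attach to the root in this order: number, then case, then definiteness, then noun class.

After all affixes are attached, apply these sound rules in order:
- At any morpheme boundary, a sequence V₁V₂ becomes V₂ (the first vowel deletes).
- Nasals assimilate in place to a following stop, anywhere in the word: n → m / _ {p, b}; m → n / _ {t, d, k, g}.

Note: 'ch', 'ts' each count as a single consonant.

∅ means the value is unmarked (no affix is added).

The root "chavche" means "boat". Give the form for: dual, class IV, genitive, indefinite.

Attach number dual y- → ychavche.
case = genitive: zero marking, form stays ychavche.
Attach definiteness indefinite diz- → dizychavche.
Attach noun class class IV de- (before consonant 'd') → dedizychavche.
Vowel deletion: no change.
Nasal assimilation: no change.

dedizychavche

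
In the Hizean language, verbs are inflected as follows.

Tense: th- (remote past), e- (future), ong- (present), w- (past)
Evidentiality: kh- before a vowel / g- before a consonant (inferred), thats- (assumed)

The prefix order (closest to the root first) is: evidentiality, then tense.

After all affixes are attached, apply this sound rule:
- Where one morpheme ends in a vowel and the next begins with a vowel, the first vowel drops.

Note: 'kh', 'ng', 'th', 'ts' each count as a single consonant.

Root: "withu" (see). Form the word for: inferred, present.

Attach evidentiality inferred g- (before consonant 'w') → gwithu.
Attach tense present ong- → onggwithu.
Vowel deletion: no change.

onggwithu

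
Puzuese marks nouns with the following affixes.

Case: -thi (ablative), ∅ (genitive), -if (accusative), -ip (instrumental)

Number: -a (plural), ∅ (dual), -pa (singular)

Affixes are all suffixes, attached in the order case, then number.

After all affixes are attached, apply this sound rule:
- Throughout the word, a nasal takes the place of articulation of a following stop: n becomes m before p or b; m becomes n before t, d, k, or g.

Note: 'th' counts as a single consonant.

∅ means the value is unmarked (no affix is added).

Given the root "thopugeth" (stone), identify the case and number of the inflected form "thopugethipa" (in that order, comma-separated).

Segment: thopugeth-ip-a.
case: -ip → instrumental.
number: -a → plural.

instrumental, plural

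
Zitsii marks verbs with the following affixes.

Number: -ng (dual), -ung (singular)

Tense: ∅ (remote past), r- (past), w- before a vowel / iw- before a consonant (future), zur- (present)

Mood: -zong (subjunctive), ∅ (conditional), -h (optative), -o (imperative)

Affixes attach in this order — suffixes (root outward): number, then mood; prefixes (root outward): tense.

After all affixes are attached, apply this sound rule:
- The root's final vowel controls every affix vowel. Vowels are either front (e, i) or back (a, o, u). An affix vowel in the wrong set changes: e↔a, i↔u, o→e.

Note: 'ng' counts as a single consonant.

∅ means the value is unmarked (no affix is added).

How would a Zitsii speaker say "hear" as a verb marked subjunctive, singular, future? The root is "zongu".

uwzonguungzong

Attach number singular -ung → zonguung.
Attach mood subjunctive -zong → zonguungzong.
Attach tense future iw- (before consonant 'z') → iwzonguungzong.
Apply vowel harmony: iwzonguungzong → uwzonguungzong.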